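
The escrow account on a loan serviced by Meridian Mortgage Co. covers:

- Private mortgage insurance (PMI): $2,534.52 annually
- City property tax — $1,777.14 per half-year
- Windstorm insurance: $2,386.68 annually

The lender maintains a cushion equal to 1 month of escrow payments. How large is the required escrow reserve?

$706.29

Private mortgage insurance (PMI) = $2,534.52
City property tax = $1,777.14 × 2 = $3,554.28
Windstorm insurance = $2,386.68
Total annual escrow = $8,475.48
Per month = $8,475.48 / 12 = $706.29
Reserve = 1 × $706.29 = $706.29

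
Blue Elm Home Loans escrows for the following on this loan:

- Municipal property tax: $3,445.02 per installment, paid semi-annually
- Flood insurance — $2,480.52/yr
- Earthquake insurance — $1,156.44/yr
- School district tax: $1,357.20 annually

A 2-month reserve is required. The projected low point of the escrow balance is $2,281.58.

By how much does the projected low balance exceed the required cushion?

$300.88

Municipal property tax = $3,445.02 × 2 = $6,890.04
Flood insurance = $2,480.52
Earthquake insurance = $1,156.44
School district tax = $1,357.20
Combined annual = $11,884.20
Monthly = $11,884.20 ÷ 12 = $990.35
Required reserve = 2 × $990.35 = $1,980.70
Surplus = $2,281.58 − $1,980.70 = $300.88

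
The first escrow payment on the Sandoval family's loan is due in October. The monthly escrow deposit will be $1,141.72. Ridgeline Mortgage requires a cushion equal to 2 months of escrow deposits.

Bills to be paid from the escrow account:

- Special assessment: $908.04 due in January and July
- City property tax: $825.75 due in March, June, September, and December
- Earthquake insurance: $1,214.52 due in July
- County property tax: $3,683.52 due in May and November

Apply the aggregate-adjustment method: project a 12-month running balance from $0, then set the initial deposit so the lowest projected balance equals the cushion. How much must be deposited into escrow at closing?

Cushion = 2 × $1,141.72 = $2,283.44
Trial balance (start $0, +$1,141.72 each month, − disbursements):
  Oct: +$1,141.72 → $1,141.72
  Nov: +$1,141.72 − $3,683.52 → -$1,400.08
  Dec: +$1,141.72 − $825.75 → -$1,084.11
  Jan: +$1,141.72 − $908.04 → -$850.43
  Feb: +$1,141.72 → $291.29
  Mar: +$1,141.72 − $825.75 → $607.26
  Apr: +$1,141.72 → $1,748.98
  May: +$1,141.72 − $3,683.52 → -$792.82
  Jun: +$1,141.72 − $825.75 → -$476.85
  Jul: +$1,141.72 − $2,122.56 → -$1,457.69
  Aug: +$1,141.72 → -$315.97
  Sep: +$1,141.72 − $825.75 → $0.00
Lowest trial balance = -$1,457.69 (Jul)
Initial deposit = cushion − low point = $2,283.44 − (-$1,457.69) = $3,741.13

$3,741.13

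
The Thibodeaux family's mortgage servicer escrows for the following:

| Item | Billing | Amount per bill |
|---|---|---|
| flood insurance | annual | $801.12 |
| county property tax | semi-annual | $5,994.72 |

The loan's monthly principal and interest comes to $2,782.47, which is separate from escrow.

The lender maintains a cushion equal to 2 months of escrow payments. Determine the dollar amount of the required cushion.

$2,131.76

Flood insurance = $801.12 per year
County property tax = $5,994.72 × 2 = $11,989.44 per year
Total annual escrow = $801.12 + $11,989.44 = $12,790.56
Monthly = $12,790.56 / 12 = $1,065.88
Reserve = 2 × $1,065.88 = $2,131.76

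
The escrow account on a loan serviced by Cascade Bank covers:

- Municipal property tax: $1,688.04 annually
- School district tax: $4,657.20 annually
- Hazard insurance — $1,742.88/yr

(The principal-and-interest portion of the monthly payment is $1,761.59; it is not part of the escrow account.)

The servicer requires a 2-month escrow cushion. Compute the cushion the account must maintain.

Municipal property tax: $1,688.04/yr
School district tax: $4,657.20/yr
Hazard insurance: $1,742.88/yr
Total annual escrow = $1,688.04 + $4,657.20 + $1,742.88 = $8,088.12
Monthly escrow = $8,088.12 ÷ 12 = $674.01
Reserve = 2 × $674.01 = $1,348.02

$1,348.02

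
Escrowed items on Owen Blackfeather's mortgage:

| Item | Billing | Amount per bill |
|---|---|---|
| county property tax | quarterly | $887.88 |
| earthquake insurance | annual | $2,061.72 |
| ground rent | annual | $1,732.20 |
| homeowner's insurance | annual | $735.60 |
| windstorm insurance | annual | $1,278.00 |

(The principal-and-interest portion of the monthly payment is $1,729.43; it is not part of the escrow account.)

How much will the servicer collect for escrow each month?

$779.92

County property tax = $887.88 × 4 = $3,551.52
Earthquake insurance = $2,061.72
Ground rent = $1,732.20
Homeowner's insurance = $735.60
Windstorm insurance = $1,278.00
Total per year = $3,551.52 + $2,061.72 + $1,732.20 + $735.60 + $1,278.00 = $9,359.04
Monthly escrow = $9,359.04 ÷ 12 = $779.92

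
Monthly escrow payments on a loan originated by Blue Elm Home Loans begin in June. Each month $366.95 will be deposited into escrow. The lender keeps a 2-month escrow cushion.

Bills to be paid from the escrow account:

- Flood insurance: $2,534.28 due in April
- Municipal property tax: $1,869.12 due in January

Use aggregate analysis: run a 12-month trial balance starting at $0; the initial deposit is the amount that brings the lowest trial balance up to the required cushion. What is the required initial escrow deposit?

$1,100.85

Cushion = 2 × $366.95 = $733.90
Trial balance (start $0, +$366.95 each month, − disbursements):
  Jun: +$366.95 → $366.95
  Jul: +$366.95 → $733.90
  Aug: +$366.95 → $1,100.85
  Sep: +$366.95 → $1,467.80
  Oct: +$366.95 → $1,834.75
  Nov: +$366.95 → $2,201.70
  Dec: +$366.95 → $2,568.65
  Jan: +$366.95 − $1,869.12 → $1,066.48
  Feb: +$366.95 → $1,433.43
  Mar: +$366.95 → $1,800.38
  Apr: +$366.95 − $2,534.28 → -$366.95
  May: +$366.95 → $0.00
Lowest trial balance = -$366.95 (Apr)
Initial deposit = cushion − low point = $733.90 − (-$366.95) = $1,100.85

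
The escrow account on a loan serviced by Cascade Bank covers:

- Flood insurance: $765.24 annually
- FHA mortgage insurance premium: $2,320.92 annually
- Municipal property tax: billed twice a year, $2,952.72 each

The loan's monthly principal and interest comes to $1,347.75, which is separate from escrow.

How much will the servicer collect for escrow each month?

Flood insurance: $765.24/yr
FHA mortgage insurance premium: $2,320.92/yr
Municipal property tax: $2,952.72 × 2 = $5,905.44/yr
Combined annual = $8,991.60
Monthly escrow = $8,991.60 / 12 = $749.30

$749.30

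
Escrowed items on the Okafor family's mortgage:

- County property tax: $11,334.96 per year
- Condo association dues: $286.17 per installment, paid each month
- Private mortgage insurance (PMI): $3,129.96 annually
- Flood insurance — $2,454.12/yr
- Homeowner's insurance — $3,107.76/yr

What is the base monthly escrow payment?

County property tax = $11,334.96
Condo association dues = $286.17 × 12 = $3,434.04
Private mortgage insurance (PMI) = $3,129.96
Flood insurance = $2,454.12
Homeowner's insurance = $3,107.76
Total annual escrow = $11,334.96 + $3,434.04 + $3,129.96 + $2,454.12 + $3,107.76 = $23,460.84
Monthly escrow = $23,460.84 ÷ 12 = $1,955.07

$1,955.07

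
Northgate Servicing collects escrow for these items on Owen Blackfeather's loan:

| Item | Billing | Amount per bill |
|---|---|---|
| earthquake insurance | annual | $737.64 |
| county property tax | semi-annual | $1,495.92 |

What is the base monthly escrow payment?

$310.79

Earthquake insurance — $737.64 annually
County property tax — $1,495.92 × 2 = $2,991.84 annually
Combined annual = $737.64 + $2,991.84 = $3,729.48
Monthly = $3,729.48 ÷ 12 = $310.79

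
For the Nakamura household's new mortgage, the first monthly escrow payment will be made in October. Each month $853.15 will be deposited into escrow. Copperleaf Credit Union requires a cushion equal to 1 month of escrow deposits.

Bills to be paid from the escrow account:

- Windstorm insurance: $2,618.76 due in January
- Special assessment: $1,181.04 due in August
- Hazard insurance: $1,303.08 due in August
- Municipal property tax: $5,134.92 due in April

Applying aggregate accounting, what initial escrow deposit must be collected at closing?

Cushion = 1 × $853.15 = $853.15
Trial balance (start $0, +$853.15 each month, − disbursements):
  Oct: +$853.15 → $853.15
  Nov: +$853.15 → $1,706.30
  Dec: +$853.15 → $2,559.45
  Jan: +$853.15 − $2,618.76 → $793.84
  Feb: +$853.15 → $1,646.99
  Mar: +$853.15 → $2,500.14
  Apr: +$853.15 − $5,134.92 → -$1,781.63
  May: +$853.15 → -$928.48
  Jun: +$853.15 → -$75.33
  Jul: +$853.15 → $777.82
  Aug: +$853.15 − $2,484.12 → -$853.15
  Sep: +$853.15 → $0.00
Lowest trial balance = -$1,781.63 (Apr)
Initial deposit = cushion − low point = $853.15 − (-$1,781.63) = $2,634.78

$2,634.78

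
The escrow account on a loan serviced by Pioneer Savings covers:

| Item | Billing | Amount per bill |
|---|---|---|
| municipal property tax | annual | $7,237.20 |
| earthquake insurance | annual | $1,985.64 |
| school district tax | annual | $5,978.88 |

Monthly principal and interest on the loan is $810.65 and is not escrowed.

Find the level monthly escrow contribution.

$1,266.81

Municipal property tax: $7,237.20
Earthquake insurance: $1,985.64
School district tax: $5,978.88
Yearly total = $7,237.20 + $1,985.64 + $5,978.88 = $15,201.72
Per month = $15,201.72 ÷ 12 = $1,266.81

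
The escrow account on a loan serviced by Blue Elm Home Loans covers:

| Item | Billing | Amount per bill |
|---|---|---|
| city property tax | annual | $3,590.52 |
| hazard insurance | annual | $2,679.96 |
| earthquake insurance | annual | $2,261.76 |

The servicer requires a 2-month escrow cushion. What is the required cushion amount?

City property tax = $3,590.52
Hazard insurance = $2,679.96
Earthquake insurance = $2,261.76
Annual escrow total = $3,590.52 + $2,679.96 + $2,261.76 = $8,532.24
Monthly escrow = $8,532.24 / 12 = $711.02
Required cushion = 2 × $711.02 = $1,422.04

$1,422.04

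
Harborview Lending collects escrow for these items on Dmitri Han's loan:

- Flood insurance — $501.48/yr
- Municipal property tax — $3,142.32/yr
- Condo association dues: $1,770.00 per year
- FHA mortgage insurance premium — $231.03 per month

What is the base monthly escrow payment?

$682.18

Flood insurance = $501.48 per year
Municipal property tax = $3,142.32 per year
Condo association dues = $1,770.00 per year
FHA mortgage insurance premium = $231.03 × 12 = $2,772.36 per year
Annual escrow total = $501.48 + $3,142.32 + $1,770.00 + $2,772.36 = $8,186.16
Monthly escrow = $8,186.16 ÷ 12 = $682.18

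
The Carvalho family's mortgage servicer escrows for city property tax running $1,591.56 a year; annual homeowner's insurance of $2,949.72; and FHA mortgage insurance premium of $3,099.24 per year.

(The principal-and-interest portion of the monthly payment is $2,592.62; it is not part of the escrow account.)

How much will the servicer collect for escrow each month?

City property tax — $1,591.56/yr
Homeowner's insurance — $2,949.72/yr
FHA mortgage insurance premium — $3,099.24/yr
Yearly total = $7,640.52
Per month = $7,640.52 / 12 = $636.71

$636.71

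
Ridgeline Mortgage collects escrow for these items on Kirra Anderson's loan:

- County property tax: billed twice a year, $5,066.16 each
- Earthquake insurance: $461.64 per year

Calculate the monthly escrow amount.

County property tax: $5,066.16 × 2 = $10,132.32 per year
Earthquake insurance: $461.64 per year
Annual escrow total = $10,132.32 + $461.64 = $10,593.96
Monthly = $10,593.96 ÷ 12 = $882.83

$882.83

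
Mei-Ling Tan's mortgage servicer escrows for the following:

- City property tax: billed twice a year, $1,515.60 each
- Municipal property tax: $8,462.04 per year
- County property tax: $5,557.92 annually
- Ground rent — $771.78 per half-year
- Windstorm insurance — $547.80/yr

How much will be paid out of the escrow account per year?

$19,142.52

City property tax — $1,515.60 × 2 = $3,031.20/yr
Municipal property tax — $8,462.04/yr
County property tax — $5,557.92/yr
Ground rent — $771.78 × 2 = $1,543.56/yr
Windstorm insurance — $547.80/yr
Total annual escrow = $19,142.52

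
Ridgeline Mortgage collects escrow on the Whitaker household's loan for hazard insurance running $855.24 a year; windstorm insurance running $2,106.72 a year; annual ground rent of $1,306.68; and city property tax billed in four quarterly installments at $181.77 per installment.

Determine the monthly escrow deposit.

Hazard insurance — $855.24 per year
Windstorm insurance — $2,106.72 per year
Ground rent — $1,306.68 per year
City property tax — $181.77 × 4 = $727.08 per year
Total per year = $855.24 + $2,106.72 + $1,306.68 + $727.08 = $4,995.72
Base monthly escrow = $4,995.72 / 12 = $416.31

$416.31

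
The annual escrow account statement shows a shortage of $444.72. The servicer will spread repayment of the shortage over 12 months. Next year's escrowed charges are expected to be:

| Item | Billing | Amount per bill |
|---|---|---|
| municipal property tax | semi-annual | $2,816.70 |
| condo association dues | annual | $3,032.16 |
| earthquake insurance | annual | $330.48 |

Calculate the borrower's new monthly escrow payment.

$786.73

Municipal property tax — $2,816.70 × 2 = $5,633.40 annually
Condo association dues — $3,032.16 annually
Earthquake insurance — $330.48 annually
Annual escrow total = $8,996.04
Base monthly escrow = $8,996.04 / 12 = $749.67
Monthly shortage recovery: $444.72 ÷ 12 = $37.06
Adjusted monthly = $749.67 + $37.06 = $786.73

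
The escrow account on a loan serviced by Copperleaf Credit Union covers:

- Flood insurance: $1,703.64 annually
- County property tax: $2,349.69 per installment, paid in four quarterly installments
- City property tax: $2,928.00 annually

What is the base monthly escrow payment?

$1,169.20

Flood insurance: $1,703.64
County property tax: $2,349.69 × 4 = $9,398.76
City property tax: $2,928.00
Annual escrow total = $14,030.40
Monthly = $14,030.40 / 12 = $1,169.20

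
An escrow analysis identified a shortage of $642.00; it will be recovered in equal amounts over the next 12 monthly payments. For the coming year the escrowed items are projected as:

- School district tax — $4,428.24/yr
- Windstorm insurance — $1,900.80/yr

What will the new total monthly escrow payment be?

$580.92

School district tax = $4,428.24/yr
Windstorm insurance = $1,900.80/yr
Annual escrow total = $6,329.04
Per month = $6,329.04 ÷ 12 = $527.42
Shortage per month = $642.00 ÷ 12 = $53.50
Adjusted monthly = $527.42 + $53.50 = $580.92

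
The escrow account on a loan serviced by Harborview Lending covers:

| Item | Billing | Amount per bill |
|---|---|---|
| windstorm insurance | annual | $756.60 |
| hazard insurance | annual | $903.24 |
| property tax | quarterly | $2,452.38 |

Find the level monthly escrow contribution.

$955.78

Windstorm insurance = $756.60 per year
Hazard insurance = $903.24 per year
Property tax = $2,452.38 × 4 = $9,809.52 per year
Total annual escrow = $756.60 + $903.24 + $9,809.52 = $11,469.36
Per month = $11,469.36 ÷ 12 = $955.78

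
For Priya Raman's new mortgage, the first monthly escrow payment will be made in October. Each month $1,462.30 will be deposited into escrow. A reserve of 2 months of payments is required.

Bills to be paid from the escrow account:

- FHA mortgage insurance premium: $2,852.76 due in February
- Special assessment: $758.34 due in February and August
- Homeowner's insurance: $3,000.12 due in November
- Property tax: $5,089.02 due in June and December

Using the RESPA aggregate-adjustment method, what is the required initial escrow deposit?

$7,313.34

Cushion = 2 × $1,462.30 = $2,924.60
Trial balance (start $0, +$1,462.30 each month, − disbursements):
  Oct: +$1,462.30 → $1,462.30
  Nov: +$1,462.30 − $3,000.12 → -$75.52
  Dec: +$1,462.30 − $5,089.02 → -$3,702.24
  Jan: +$1,462.30 → -$2,239.94
  Feb: +$1,462.30 − $3,611.10 → -$4,388.74
  Mar: +$1,462.30 → -$2,926.44
  Apr: +$1,462.30 → -$1,464.14
  May: +$1,462.30 → -$1.84
  Jun: +$1,462.30 − $5,089.02 → -$3,628.56
  Jul: +$1,462.30 → -$2,166.26
  Aug: +$1,462.30 − $758.34 → -$1,462.30
  Sep: +$1,462.30 → $0.00
Lowest trial balance = -$4,388.74 (Feb)
Initial deposit = cushion − low point = $2,924.60 − (-$4,388.74) = $7,313.34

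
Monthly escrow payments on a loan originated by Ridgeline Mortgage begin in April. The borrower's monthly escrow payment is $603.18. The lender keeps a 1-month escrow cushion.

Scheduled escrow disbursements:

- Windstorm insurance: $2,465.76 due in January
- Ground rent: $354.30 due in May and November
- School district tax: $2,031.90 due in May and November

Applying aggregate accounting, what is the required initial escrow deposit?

$1,809.54

Cushion = 1 × $603.18 = $603.18
Trial balance (start $0, +$603.18 each month, − disbursements):
  Apr: +$603.18 → $603.18
  May: +$603.18 − $2,386.20 → -$1,179.84
  Jun: +$603.18 → -$576.66
  Jul: +$603.18 → $26.52
  Aug: +$603.18 → $629.70
  Sep: +$603.18 → $1,232.88
  Oct: +$603.18 → $1,836.06
  Nov: +$603.18 − $2,386.20 → $53.04
  Dec: +$603.18 → $656.22
  Jan: +$603.18 − $2,465.76 → -$1,206.36
  Feb: +$603.18 → -$603.18
  Mar: +$603.18 → $0.00
Lowest trial balance = -$1,206.36 (Jan)
Initial deposit = cushion − low point = $603.18 − (-$1,206.36) = $1,809.54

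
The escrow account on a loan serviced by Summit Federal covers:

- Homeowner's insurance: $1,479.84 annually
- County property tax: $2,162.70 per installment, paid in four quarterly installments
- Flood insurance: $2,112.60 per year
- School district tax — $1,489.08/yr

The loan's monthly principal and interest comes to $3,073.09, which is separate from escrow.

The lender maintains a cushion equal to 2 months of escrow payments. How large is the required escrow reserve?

Homeowner's insurance — $1,479.84/yr
County property tax — $2,162.70 × 4 = $8,650.80/yr
Flood insurance — $2,112.60/yr
School district tax — $1,489.08/yr
Yearly total = $1,479.84 + $8,650.80 + $2,112.60 + $1,489.08 = $13,732.32
Per month = $13,732.32 / 12 = $1,144.36
Required cushion = 2 × $1,144.36 = $2,288.72

$2,288.72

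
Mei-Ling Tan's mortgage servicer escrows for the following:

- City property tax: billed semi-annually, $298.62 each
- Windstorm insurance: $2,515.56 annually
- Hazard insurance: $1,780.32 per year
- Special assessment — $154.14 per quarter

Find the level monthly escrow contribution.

City property tax: $298.62 × 2 = $597.24 annually
Windstorm insurance: $2,515.56 annually
Hazard insurance: $1,780.32 annually
Special assessment: $154.14 × 4 = $616.56 annually
Yearly total = $597.24 + $2,515.56 + $1,780.32 + $616.56 = $5,509.68
Per month = $5,509.68 ÷ 12 = $459.14

$459.14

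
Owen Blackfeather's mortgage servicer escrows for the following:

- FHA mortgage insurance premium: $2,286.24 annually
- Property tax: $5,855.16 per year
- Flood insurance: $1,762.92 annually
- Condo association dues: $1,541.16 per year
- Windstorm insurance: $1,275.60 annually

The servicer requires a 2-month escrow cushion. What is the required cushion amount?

$2,120.18

FHA mortgage insurance premium — $2,286.24 annually
Property tax — $5,855.16 annually
Flood insurance — $1,762.92 annually
Condo association dues — $1,541.16 annually
Windstorm insurance — $1,275.60 annually
Total annual escrow = $12,721.08
Per month = $12,721.08 ÷ 12 = $1,060.09
Reserve = 2 × $1,060.09 = $2,120.18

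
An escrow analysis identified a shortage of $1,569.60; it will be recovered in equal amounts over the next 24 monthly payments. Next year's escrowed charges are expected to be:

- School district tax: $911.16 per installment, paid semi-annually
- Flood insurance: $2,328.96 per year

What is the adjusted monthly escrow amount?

$411.34

School district tax: $911.16 × 2 = $1,822.32 annually
Flood insurance: $2,328.96 annually
Yearly total = $4,151.28
Monthly = $4,151.28 / 12 = $345.94
Shortage spread = $1,569.60 / 24 = $65.40/mo
New monthly escrow = $345.94 + $65.40 = $411.34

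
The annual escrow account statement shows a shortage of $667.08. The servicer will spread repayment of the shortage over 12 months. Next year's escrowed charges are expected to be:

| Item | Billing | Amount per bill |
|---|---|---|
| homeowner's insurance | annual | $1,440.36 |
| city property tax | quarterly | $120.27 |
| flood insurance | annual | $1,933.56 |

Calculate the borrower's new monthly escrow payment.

$376.84

Homeowner's insurance — $1,440.36 annually
City property tax — $120.27 × 4 = $481.08 annually
Flood insurance — $1,933.56 annually
Total annual escrow = $1,440.36 + $481.08 + $1,933.56 = $3,855.00
Monthly escrow = $3,855.00 / 12 = $321.25
Monthly shortage recovery: $667.08 ÷ 12 = $55.59
New monthly escrow = $321.25 + $55.59 = $376.84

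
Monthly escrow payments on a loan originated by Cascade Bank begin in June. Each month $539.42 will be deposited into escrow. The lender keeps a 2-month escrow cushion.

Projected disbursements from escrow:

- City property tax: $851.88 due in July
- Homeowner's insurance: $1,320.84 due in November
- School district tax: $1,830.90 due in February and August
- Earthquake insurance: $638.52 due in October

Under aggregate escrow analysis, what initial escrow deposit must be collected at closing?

Cushion = 2 × $539.42 = $1,078.84
Trial balance (start $0, +$539.42 each month, − disbursements):
  Jun: +$539.42 → $539.42
  Jul: +$539.42 − $851.88 → $226.96
  Aug: +$539.42 − $1,830.90 → -$1,064.52
  Sep: +$539.42 → -$525.10
  Oct: +$539.42 − $638.52 → -$624.20
  Nov: +$539.42 − $1,320.84 → -$1,405.62
  Dec: +$539.42 → -$866.20
  Jan: +$539.42 → -$326.78
  Feb: +$539.42 − $1,830.90 → -$1,618.26
  Mar: +$539.42 → -$1,078.84
  Apr: +$539.42 → -$539.42
  May: +$539.42 → $0.00
Lowest trial balance = -$1,618.26 (Feb)
Initial deposit = cushion − low point = $1,078.84 − (-$1,618.26) = $2,697.10

$2,697.10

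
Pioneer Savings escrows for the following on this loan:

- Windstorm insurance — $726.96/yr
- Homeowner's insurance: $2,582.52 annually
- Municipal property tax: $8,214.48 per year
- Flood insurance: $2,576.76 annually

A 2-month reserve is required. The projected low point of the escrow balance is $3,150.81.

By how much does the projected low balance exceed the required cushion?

Windstorm insurance = $726.96
Homeowner's insurance = $2,582.52
Municipal property tax = $8,214.48
Flood insurance = $2,576.76
Total annual escrow = $726.96 + $2,582.52 + $8,214.48 + $2,576.76 = $14,100.72
Monthly = $14,100.72 / 12 = $1,175.06
Required cushion = 2 × $1,175.06 = $2,350.12
Surplus = $3,150.81 − $2,350.12 = $800.69

$800.69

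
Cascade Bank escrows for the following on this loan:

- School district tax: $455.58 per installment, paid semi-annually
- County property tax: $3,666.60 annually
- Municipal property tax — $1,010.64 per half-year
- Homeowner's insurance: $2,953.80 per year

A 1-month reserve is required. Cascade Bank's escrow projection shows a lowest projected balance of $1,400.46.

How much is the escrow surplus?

School district tax: $455.58 × 2 = $911.16/yr
County property tax: $3,666.60/yr
Municipal property tax: $1,010.64 × 2 = $2,021.28/yr
Homeowner's insurance: $2,953.80/yr
Total per year = $911.16 + $3,666.60 + $2,021.28 + $2,953.80 = $9,552.84
Monthly escrow = $9,552.84 ÷ 12 = $796.07
Cushion = 1 × $796.07 = $796.07
Excess over cushion: $1,400.46 − $796.07 = $604.39

$604.39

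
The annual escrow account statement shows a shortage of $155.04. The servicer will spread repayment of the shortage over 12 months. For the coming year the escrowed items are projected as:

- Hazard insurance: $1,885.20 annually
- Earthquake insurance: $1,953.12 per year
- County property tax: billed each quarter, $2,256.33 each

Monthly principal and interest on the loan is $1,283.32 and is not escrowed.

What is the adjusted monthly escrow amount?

$1,084.89

Hazard insurance: $1,885.20
Earthquake insurance: $1,953.12
County property tax: $2,256.33 × 4 = $9,025.32
Yearly total = $12,863.64
Per month = $12,863.64 / 12 = $1,071.97
Monthly shortage recovery: $155.04 / 12 = $12.92
Adjusted monthly = $1,071.97 + $12.92 = $1,084.89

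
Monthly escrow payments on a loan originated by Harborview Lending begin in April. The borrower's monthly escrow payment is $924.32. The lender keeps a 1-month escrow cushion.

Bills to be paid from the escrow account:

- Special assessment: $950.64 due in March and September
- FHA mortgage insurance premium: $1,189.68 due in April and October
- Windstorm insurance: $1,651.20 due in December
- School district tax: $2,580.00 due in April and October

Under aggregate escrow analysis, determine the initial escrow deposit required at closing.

Cushion = 1 × $924.32 = $924.32
Trial balance (start $0, +$924.32 each month, − disbursements):
  Apr: +$924.32 − $3,769.68 → -$2,845.36
  May: +$924.32 → -$1,921.04
  Jun: +$924.32 → -$996.72
  Jul: +$924.32 → -$72.40
  Aug: +$924.32 → $851.92
  Sep: +$924.32 − $950.64 → $825.60
  Oct: +$924.32 − $3,769.68 → -$2,019.76
  Nov: +$924.32 → -$1,095.44
  Dec: +$924.32 − $1,651.20 → -$1,822.32
  Jan: +$924.32 → -$898.00
  Feb: +$924.32 → $26.32
  Mar: +$924.32 − $950.64 → $0.00
Lowest trial balance = -$2,845.36 (Apr)
Initial deposit = cushion − low point = $924.32 − (-$2,845.36) = $3,769.68

$3,769.68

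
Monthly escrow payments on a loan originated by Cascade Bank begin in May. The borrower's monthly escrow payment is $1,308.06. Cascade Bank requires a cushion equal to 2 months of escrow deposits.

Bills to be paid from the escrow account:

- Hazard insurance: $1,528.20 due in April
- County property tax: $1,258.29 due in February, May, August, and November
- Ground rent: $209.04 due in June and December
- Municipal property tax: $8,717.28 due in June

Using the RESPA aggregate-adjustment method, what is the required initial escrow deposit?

$10,184.61

Cushion = 2 × $1,308.06 = $2,616.12
Trial balance (start $0, +$1,308.06 each month, − disbursements):
  May: +$1,308.06 − $1,258.29 → $49.77
  Jun: +$1,308.06 − $8,926.32 → -$7,568.49
  Jul: +$1,308.06 → -$6,260.43
  Aug: +$1,308.06 − $1,258.29 → -$6,210.66
  Sep: +$1,308.06 → -$4,902.60
  Oct: +$1,308.06 → -$3,594.54
  Nov: +$1,308.06 − $1,258.29 → -$3,544.77
  Dec: +$1,308.06 − $209.04 → -$2,445.75
  Jan: +$1,308.06 → -$1,137.69
  Feb: +$1,308.06 − $1,258.29 → -$1,087.92
  Mar: +$1,308.06 → $220.14
  Apr: +$1,308.06 − $1,528.20 → $0.00
Lowest trial balance = -$7,568.49 (Jun)
Initial deposit = cushion − low point = $2,616.12 − (-$7,568.49) = $10,184.61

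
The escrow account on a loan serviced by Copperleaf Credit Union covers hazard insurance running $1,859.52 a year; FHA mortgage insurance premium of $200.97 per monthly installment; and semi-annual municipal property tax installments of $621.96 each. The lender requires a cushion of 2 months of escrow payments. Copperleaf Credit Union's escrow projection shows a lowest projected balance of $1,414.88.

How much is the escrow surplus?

Hazard insurance = $1,859.52/yr
FHA mortgage insurance premium = $200.97 × 12 = $2,411.64/yr
Municipal property tax = $621.96 × 2 = $1,243.92/yr
Total annual escrow = $1,859.52 + $2,411.64 + $1,243.92 = $5,515.08
Per month = $5,515.08 / 12 = $459.59
Required cushion = 2 × $459.59 = $919.18
Excess over cushion: $1,414.88 − $919.18 = $495.70

$495.70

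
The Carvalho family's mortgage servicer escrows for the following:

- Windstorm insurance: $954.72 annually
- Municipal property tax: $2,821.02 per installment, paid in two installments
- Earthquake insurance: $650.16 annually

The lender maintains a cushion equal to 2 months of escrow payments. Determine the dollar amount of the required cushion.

$1,207.82

Windstorm insurance — $954.72
Municipal property tax — $2,821.02 × 2 = $5,642.04
Earthquake insurance — $650.16
Combined annual = $954.72 + $5,642.04 + $650.16 = $7,246.92
Base monthly escrow = $7,246.92 ÷ 12 = $603.91
Cushion = 2 × $603.91 = $1,207.82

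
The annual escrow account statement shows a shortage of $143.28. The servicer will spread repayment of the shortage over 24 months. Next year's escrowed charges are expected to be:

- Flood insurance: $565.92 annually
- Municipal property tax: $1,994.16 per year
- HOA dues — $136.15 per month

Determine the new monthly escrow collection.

Flood insurance = $565.92 per year
Municipal property tax = $1,994.16 per year
HOA dues = $136.15 × 12 = $1,633.80 per year
Total per year = $4,193.88
Monthly = $4,193.88 / 12 = $349.49
Shortage per month = $143.28 / 24 = $5.97
New monthly escrow = $349.49 + $5.97 = $355.46

$355.46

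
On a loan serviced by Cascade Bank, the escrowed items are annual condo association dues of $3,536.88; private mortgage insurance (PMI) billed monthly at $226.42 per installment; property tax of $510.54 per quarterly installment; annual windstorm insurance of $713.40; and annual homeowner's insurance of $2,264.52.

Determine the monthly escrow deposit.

Condo association dues — $3,536.88 per year
Private mortgage insurance (PMI) — $226.42 × 12 = $2,717.04 per year
Property tax — $510.54 × 4 = $2,042.16 per year
Windstorm insurance — $713.40 per year
Homeowner's insurance — $2,264.52 per year
Yearly total = $3,536.88 + $2,717.04 + $2,042.16 + $713.40 + $2,264.52 = $11,274.00
Per month = $11,274.00 / 12 = $939.50

$939.50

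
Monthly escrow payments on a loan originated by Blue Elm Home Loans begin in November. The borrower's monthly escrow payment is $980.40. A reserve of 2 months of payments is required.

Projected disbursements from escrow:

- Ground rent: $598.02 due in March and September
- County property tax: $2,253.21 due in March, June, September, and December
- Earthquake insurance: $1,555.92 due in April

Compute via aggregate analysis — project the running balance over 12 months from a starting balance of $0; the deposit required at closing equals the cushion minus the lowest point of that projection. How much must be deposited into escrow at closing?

$3,031.17

Cushion = 2 × $980.40 = $1,960.80
Trial balance (start $0, +$980.40 each month, − disbursements):
  Nov: +$980.40 → $980.40
  Dec: +$980.40 − $2,253.21 → -$292.41
  Jan: +$980.40 → $687.99
  Feb: +$980.40 → $1,668.39
  Mar: +$980.40 − $2,851.23 → -$202.44
  Apr: +$980.40 − $1,555.92 → -$777.96
  May: +$980.40 → $202.44
  Jun: +$980.40 − $2,253.21 → -$1,070.37
  Jul: +$980.40 → -$89.97
  Aug: +$980.40 → $890.43
  Sep: +$980.40 − $2,851.23 → -$980.40
  Oct: +$980.40 → $0.00
Lowest trial balance = -$1,070.37 (Jun)
Initial deposit = cushion − low point = $1,960.80 − (-$1,070.37) = $3,031.17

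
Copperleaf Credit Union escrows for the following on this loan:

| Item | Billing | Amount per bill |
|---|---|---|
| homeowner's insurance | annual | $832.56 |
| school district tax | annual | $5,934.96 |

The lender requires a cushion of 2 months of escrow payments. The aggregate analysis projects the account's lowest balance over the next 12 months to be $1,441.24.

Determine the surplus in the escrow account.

$313.32

Homeowner's insurance = $832.56 per year
School district tax = $5,934.96 per year
Annual escrow total = $6,767.52
Monthly = $6,767.52 / 12 = $563.96
Required reserve = 2 × $563.96 = $1,127.92
Surplus = $1,441.24 − $1,127.92 = $313.32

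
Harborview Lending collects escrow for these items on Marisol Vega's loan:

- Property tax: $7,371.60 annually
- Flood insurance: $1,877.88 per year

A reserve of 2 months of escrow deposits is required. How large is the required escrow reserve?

$1,541.58

Property tax — $7,371.60 per year
Flood insurance — $1,877.88 per year
Combined annual = $7,371.60 + $1,877.88 = $9,249.48
Monthly escrow = $9,249.48 ÷ 12 = $770.79
Cushion = 2 × $770.79 = $1,541.58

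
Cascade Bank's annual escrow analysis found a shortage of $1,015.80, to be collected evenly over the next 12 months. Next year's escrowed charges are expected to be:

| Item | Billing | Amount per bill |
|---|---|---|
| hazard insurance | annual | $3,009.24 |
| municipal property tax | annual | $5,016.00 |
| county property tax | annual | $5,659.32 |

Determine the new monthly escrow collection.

Hazard insurance = $3,009.24 per year
Municipal property tax = $5,016.00 per year
County property tax = $5,659.32 per year
Total per year = $13,684.56
Base monthly escrow = $13,684.56 / 12 = $1,140.38
Monthly shortage recovery: $1,015.80 / 12 = $84.65
New monthly escrow = $1,140.38 + $84.65 = $1,225.03

$1,225.03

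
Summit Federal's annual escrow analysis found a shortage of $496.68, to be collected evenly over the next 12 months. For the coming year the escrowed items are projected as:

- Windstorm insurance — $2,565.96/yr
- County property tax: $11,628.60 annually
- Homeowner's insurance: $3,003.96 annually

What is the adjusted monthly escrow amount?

$1,474.60

Windstorm insurance: $2,565.96
County property tax: $11,628.60
Homeowner's insurance: $3,003.96
Yearly total = $2,565.96 + $11,628.60 + $3,003.96 = $17,198.52
Monthly = $17,198.52 / 12 = $1,433.21
Shortage spread = $496.68 ÷ 12 = $41.39/mo
New monthly escrow = $1,433.21 + $41.39 = $1,474.60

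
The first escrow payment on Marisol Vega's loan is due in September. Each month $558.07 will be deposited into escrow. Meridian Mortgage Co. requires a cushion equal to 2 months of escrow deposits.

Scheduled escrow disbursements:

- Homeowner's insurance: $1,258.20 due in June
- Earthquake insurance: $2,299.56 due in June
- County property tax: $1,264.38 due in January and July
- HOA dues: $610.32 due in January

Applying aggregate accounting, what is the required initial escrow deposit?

Cushion = 2 × $558.07 = $1,116.14
Trial balance (start $0, +$558.07 each month, − disbursements):
  Sep: +$558.07 → $558.07
  Oct: +$558.07 → $1,116.14
  Nov: +$558.07 → $1,674.21
  Dec: +$558.07 → $2,232.28
  Jan: +$558.07 − $1,874.70 → $915.65
  Feb: +$558.07 → $1,473.72
  Mar: +$558.07 → $2,031.79
  Apr: +$558.07 → $2,589.86
  May: +$558.07 → $3,147.93
  Jun: +$558.07 − $3,557.76 → $148.24
  Jul: +$558.07 − $1,264.38 → -$558.07
  Aug: +$558.07 → $0.00
Lowest trial balance = -$558.07 (Jul)
Initial deposit = cushion − low point = $1,116.14 − (-$558.07) = $1,674.21

$1,674.21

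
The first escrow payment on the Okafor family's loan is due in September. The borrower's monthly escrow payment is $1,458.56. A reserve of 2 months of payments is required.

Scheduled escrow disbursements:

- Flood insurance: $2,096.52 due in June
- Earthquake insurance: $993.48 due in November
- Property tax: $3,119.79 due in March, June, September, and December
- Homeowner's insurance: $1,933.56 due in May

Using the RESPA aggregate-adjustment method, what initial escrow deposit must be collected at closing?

Cushion = 2 × $1,458.56 = $2,917.12
Trial balance (start $0, +$1,458.56 each month, − disbursements):
  Sep: +$1,458.56 − $3,119.79 → -$1,661.23
  Oct: +$1,458.56 → -$202.67
  Nov: +$1,458.56 − $993.48 → $262.41
  Dec: +$1,458.56 − $3,119.79 → -$1,398.82
  Jan: +$1,458.56 → $59.74
  Feb: +$1,458.56 → $1,518.30
  Mar: +$1,458.56 − $3,119.79 → -$142.93
  Apr: +$1,458.56 → $1,315.63
  May: +$1,458.56 − $1,933.56 → $840.63
  Jun: +$1,458.56 − $5,216.31 → -$2,917.12
  Jul: +$1,458.56 → -$1,458.56
  Aug: +$1,458.56 → $0.00
Lowest trial balance = -$2,917.12 (Jun)
Initial deposit = cushion − low point = $2,917.12 − (-$2,917.12) = $5,834.24

$5,834.24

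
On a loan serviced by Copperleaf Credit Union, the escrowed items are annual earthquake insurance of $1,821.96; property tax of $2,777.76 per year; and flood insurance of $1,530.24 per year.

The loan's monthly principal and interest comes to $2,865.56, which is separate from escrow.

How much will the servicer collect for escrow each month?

$510.83

Earthquake insurance = $1,821.96 annually
Property tax = $2,777.76 annually
Flood insurance = $1,530.24 annually
Total per year = $6,129.96
Monthly escrow = $6,129.96 / 12 = $510.83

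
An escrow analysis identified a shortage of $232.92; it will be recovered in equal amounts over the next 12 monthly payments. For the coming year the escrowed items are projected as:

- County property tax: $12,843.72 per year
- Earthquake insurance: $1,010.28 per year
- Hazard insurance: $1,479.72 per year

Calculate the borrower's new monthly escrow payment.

County property tax = $12,843.72 per year
Earthquake insurance = $1,010.28 per year
Hazard insurance = $1,479.72 per year
Total per year = $12,843.72 + $1,010.28 + $1,479.72 = $15,333.72
Monthly = $15,333.72 ÷ 12 = $1,277.81
Shortage spread = $232.92 ÷ 12 = $19.41/mo
New monthly escrow = $1,277.81 + $19.41 = $1,297.22

$1,297.22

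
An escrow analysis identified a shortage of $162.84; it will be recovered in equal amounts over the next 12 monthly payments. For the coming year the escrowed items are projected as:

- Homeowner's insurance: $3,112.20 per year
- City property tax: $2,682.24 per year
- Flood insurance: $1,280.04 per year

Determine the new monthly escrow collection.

$603.11

Homeowner's insurance — $3,112.20/yr
City property tax — $2,682.24/yr
Flood insurance — $1,280.04/yr
Total per year = $3,112.20 + $2,682.24 + $1,280.04 = $7,074.48
Per month = $7,074.48 / 12 = $589.54
Monthly shortage recovery: $162.84 ÷ 12 = $13.57
New monthly escrow = $589.54 + $13.57 = $603.11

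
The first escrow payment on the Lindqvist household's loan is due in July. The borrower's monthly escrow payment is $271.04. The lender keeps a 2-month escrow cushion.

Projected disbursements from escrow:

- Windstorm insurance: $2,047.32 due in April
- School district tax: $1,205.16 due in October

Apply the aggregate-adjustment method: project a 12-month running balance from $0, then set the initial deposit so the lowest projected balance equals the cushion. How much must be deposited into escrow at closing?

Cushion = 2 × $271.04 = $542.08
Trial balance (start $0, +$271.04 each month, − disbursements):
  Jul: +$271.04 → $271.04
  Aug: +$271.04 → $542.08
  Sep: +$271.04 → $813.12
  Oct: +$271.04 − $1,205.16 → -$121.00
  Nov: +$271.04 → $150.04
  Dec: +$271.04 → $421.08
  Jan: +$271.04 → $692.12
  Feb: +$271.04 → $963.16
  Mar: +$271.04 → $1,234.20
  Apr: +$271.04 − $2,047.32 → -$542.08
  May: +$271.04 → -$271.04
  Jun: +$271.04 → $0.00
Lowest trial balance = -$542.08 (Apr)
Initial deposit = cushion − low point = $542.08 − (-$542.08) = $1,084.16

$1,084.16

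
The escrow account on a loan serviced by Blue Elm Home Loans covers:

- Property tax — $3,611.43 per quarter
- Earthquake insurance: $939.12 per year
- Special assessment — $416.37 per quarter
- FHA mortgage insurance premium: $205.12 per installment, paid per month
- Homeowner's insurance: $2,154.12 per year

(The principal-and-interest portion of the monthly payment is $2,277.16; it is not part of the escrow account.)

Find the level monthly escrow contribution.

Property tax — $3,611.43 × 4 = $14,445.72 per year
Earthquake insurance — $939.12 per year
Special assessment — $416.37 × 4 = $1,665.48 per year
FHA mortgage insurance premium — $205.12 × 12 = $2,461.44 per year
Homeowner's insurance — $2,154.12 per year
Total per year = $14,445.72 + $939.12 + $1,665.48 + $2,461.44 + $2,154.12 = $21,665.88
Per month = $21,665.88 / 12 = $1,805.49

$1,805.49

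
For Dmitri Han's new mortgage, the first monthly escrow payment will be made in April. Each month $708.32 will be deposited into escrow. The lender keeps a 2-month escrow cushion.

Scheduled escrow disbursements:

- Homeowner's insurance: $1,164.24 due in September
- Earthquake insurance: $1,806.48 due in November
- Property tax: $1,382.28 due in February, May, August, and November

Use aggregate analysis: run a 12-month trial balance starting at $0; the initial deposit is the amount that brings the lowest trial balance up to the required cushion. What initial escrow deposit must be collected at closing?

$2,867.64

Cushion = 2 × $708.32 = $1,416.64
Trial balance (start $0, +$708.32 each month, − disbursements):
  Apr: +$708.32 → $708.32
  May: +$708.32 − $1,382.28 → $34.36
  Jun: +$708.32 → $742.68
  Jul: +$708.32 → $1,451.00
  Aug: +$708.32 − $1,382.28 → $777.04
  Sep: +$708.32 − $1,164.24 → $321.12
  Oct: +$708.32 → $1,029.44
  Nov: +$708.32 − $3,188.76 → -$1,451.00
  Dec: +$708.32 → -$742.68
  Jan: +$708.32 → -$34.36
  Feb: +$708.32 − $1,382.28 → -$708.32
  Mar: +$708.32 → $0.00
Lowest trial balance = -$1,451.00 (Nov)
Initial deposit = cushion − low point = $1,416.64 − (-$1,451.00) = $2,867.64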